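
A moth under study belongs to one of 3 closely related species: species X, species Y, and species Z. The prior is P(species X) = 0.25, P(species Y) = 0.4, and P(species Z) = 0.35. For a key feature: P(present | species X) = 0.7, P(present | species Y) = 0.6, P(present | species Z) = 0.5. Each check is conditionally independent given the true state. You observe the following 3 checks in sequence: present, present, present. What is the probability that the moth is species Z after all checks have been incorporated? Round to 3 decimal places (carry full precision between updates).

0.203

After 'present': normaliser = 0.7·0.2500 + 0.6·0.4000 + 0.5·0.3500; P(species X) ≈ 0.2966, P(species Y) ≈ 0.4068, P(species Z) ≈ 0.2966
After 'present': normaliser = 0.7·0.2966 + 0.6·0.4068 + 0.5·0.2966; P(species X) ≈ 0.3460, P(species Y) ≈ 0.4068, P(species Z) ≈ 0.2472
After 'present': normaliser = 0.7·0.3460 + 0.6·0.4068 + 0.5·0.2472; P(species X) ≈ 0.3972, P(species Y) ≈ 0.4002, P(species Z) ≈ 0.2026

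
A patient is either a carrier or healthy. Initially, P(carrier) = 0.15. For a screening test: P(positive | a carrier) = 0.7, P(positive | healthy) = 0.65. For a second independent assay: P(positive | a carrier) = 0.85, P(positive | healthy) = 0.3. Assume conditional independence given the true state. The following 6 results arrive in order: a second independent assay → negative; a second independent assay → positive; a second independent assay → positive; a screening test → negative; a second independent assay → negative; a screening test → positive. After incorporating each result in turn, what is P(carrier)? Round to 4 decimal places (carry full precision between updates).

After a second independent assay='negative': P(carrier) = 0.15·0.1500 / (0.15·0.1500 + 0.7·0.8500) ≈ 0.0364
After a second independent assay='positive': P(carrier) = 0.85·0.0364 / (0.85·0.0364 + 0.3·0.9636) ≈ 0.0968
After a second independent assay='positive': P(carrier) = 0.85·0.0968 / (0.85·0.0968 + 0.3·0.9032) ≈ 0.2329
After a screening test='negative': P(carrier) = 0.3·0.2329 / (0.3·0.2329 + 0.35·0.7671) ≈ 0.2065
After a second independent assay='negative': P(carrier) = 0.15·0.2065 / (0.15·0.2065 + 0.7·0.7935) ≈ 0.0528
After a screening test='positive': P(carrier) = 0.7·0.0528 / (0.7·0.0528 + 0.65·0.9472) ≈ 0.0566

0.0566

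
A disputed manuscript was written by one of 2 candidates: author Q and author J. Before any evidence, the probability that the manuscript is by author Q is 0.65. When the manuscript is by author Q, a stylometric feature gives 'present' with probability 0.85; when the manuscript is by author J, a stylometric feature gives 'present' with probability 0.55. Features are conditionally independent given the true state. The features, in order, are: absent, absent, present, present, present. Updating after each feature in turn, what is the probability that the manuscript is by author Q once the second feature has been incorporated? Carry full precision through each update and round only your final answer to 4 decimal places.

Apply Bayes' rule sequentially, carrying P(author Q) forward.
After 'absent': P(author Q) = 0.15·0.6500 / (0.15·0.6500 + 0.45·0.3500) ≈ 0.3824
After 'absent': P(author Q) = 0.15·0.3824 / (0.15·0.3824 + 0.45·0.6176) ≈ 0.1711

0.1711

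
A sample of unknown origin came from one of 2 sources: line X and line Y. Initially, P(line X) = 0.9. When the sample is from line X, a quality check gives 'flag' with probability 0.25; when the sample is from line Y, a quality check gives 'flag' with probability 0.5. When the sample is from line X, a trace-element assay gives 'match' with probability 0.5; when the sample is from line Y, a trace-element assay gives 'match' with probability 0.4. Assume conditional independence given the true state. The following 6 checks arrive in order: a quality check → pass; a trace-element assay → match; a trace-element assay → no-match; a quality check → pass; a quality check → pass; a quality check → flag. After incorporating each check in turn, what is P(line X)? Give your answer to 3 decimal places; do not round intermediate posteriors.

After a quality check='pass': P(line X) = 0.75·0.9000 / (0.75·0.9000 + 0.5·0.1000) ≈ 0.9310
After a trace-element assay='match': P(line X) = 0.5·0.9310 / (0.5·0.9310 + 0.4·0.0690) ≈ 0.9441
After a trace-element assay='no-match': P(line X) = 0.5·0.9441 / (0.5·0.9441 + 0.6·0.0559) ≈ 0.9336
After a quality check='pass': P(line X) = 0.75·0.9336 / (0.75·0.9336 + 0.5·0.0664) ≈ 0.9547
After a quality check='pass': P(line X) = 0.75·0.9547 / (0.75·0.9547 + 0.5·0.0453) ≈ 0.9694
After a quality check='flag': P(line X) = 0.25·0.9694 / (0.25·0.9694 + 0.5·0.0306) ≈ 0.9405

0.941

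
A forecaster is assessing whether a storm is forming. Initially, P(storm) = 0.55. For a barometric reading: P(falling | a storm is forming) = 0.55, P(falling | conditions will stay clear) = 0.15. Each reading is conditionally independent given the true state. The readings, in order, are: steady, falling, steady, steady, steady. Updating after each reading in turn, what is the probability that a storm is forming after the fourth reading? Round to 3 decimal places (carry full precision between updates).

After 'steady': P(storm) = 0.45·0.5500 / (0.45·0.5500 + 0.85·0.4500) ≈ 0.3929
After 'falling': P(storm) = 0.55·0.3929 / (0.55·0.3929 + 0.15·0.6071) ≈ 0.7035
After 'steady': P(storm) = 0.45·0.7035 / (0.45·0.7035 + 0.85·0.2965) ≈ 0.5567
After 'steady': P(storm) = 0.45·0.5567 / (0.45·0.5567 + 0.85·0.4433) ≈ 0.3994

0.399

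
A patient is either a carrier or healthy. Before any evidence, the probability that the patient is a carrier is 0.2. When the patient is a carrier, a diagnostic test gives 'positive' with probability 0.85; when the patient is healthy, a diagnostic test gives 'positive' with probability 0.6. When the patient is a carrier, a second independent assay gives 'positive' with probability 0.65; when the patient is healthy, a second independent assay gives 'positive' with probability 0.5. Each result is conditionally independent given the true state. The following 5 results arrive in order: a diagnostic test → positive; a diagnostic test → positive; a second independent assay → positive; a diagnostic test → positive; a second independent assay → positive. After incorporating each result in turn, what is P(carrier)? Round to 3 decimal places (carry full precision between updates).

0.546

After a diagnostic test='positive': P(carrier) = 0.85·0.2000 / (0.85·0.2000 + 0.6·0.8000) ≈ 0.2615
After a diagnostic test='positive': P(carrier) = 0.85·0.2615 / (0.85·0.2615 + 0.6·0.7385) ≈ 0.3341
After a second independent assay='positive': P(carrier) = 0.65·0.3341 / (0.65·0.3341 + 0.5·0.6659) ≈ 0.3948
After a diagnostic test='positive': P(carrier) = 0.85·0.3948 / (0.85·0.3948 + 0.6·0.6052) ≈ 0.4803
After a second independent assay='positive': P(carrier) = 0.65·0.4803 / (0.65·0.4803 + 0.5·0.5197) ≈ 0.5457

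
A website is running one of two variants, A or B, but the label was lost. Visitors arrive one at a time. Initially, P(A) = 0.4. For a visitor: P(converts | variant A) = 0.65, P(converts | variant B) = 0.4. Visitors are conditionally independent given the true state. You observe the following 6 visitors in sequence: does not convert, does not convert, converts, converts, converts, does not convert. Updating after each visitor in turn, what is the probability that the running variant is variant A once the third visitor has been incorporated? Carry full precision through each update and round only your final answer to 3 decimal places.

0.269

After 'does not convert': P(A) = 0.35·0.4000 / (0.35·0.4000 + 0.6·0.6000) ≈ 0.2800
After 'does not convert': P(A) = 0.35·0.2800 / (0.35·0.2800 + 0.6·0.7200) ≈ 0.1849
After 'converts': P(A) = 0.65·0.1849 / (0.65·0.1849 + 0.4·0.8151) ≈ 0.2693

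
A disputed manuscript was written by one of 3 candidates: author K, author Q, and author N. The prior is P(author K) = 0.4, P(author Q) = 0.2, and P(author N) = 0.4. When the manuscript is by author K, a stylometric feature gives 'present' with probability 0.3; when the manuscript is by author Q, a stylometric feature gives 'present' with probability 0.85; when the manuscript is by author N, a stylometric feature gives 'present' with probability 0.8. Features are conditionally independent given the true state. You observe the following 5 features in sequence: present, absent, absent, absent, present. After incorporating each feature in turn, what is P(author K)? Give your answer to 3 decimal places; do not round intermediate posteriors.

After 'present': normaliser = 0.3·0.4000 + 0.85·0.2000 + 0.8·0.4000; P(author K) ≈ 0.1967, P(author Q) ≈ 0.2787, P(author N) ≈ 0.5246
After 'absent': normaliser = 0.7·0.1967 + 0.15·0.2787 + 0.2·0.5246; P(author K) ≈ 0.4841, P(author Q) ≈ 0.1470, P(author N) ≈ 0.3689
After 'absent': normaliser = 0.7·0.4841 + 0.15·0.1470 + 0.2·0.3689; P(author K) ≈ 0.7796, P(author Q) ≈ 0.0507, P(author N) ≈ 0.1697
After 'absent': normaliser = 0.7·0.7796 + 0.15·0.0507 + 0.2·0.1697; P(author K) ≈ 0.9293, P(author Q) ≈ 0.0130, P(author N) ≈ 0.0578
After 'present': normaliser = 0.3·0.9293 + 0.85·0.0130 + 0.8·0.0578; P(author K) ≈ 0.8296, P(author Q) ≈ 0.0328, P(author N) ≈ 0.1376

0.830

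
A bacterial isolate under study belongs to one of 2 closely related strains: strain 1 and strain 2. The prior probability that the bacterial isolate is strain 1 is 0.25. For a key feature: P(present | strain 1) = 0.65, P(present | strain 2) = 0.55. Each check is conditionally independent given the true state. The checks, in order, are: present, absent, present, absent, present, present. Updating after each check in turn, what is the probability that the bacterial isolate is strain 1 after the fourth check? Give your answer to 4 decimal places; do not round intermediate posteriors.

0.2197

Apply Bayes' rule sequentially, carrying P(strain 1) forward.
After 'present': P(strain 1) = 0.65·0.2500 / (0.65·0.2500 + 0.55·0.7500) ≈ 0.2826
After 'absent': P(strain 1) = 0.35·0.2826 / (0.35·0.2826 + 0.45·0.7174) ≈ 0.2345
After 'present': P(strain 1) = 0.65·0.2345 / (0.65·0.2345 + 0.55·0.7655) ≈ 0.2658
After 'absent': P(strain 1) = 0.35·0.2658 / (0.35·0.2658 + 0.45·0.7342) ≈ 0.2197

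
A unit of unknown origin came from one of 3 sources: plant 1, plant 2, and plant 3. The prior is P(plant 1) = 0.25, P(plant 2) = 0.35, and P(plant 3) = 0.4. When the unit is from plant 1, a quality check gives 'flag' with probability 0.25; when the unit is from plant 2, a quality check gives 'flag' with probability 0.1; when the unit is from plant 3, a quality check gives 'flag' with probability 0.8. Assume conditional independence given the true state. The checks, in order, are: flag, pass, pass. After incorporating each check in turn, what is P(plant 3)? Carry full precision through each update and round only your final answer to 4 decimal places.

After 'flag': normaliser = 0.25·0.2500 + 0.1·0.3500 + 0.8·0.4000; P(plant 1) ≈ 0.1497, P(plant 2) ≈ 0.0838, P(plant 3) ≈ 0.7665
After 'pass': normaliser = 0.75·0.1497 + 0.9·0.0838 + 0.2·0.7665; P(plant 1) ≈ 0.3292, P(plant 2) ≈ 0.2212, P(plant 3) ≈ 0.4495
After 'pass': normaliser = 0.75·0.3292 + 0.9·0.2212 + 0.2·0.4495; P(plant 1) ≈ 0.4607, P(plant 2) ≈ 0.3715, P(plant 3) ≈ 0.1677

0.1677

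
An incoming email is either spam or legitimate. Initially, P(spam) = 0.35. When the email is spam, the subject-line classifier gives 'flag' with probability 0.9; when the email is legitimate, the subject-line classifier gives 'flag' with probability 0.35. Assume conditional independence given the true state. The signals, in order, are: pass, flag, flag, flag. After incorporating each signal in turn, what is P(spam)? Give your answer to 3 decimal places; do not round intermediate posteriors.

After 'pass': P(spam) = 0.1·0.3500 / (0.1·0.3500 + 0.65·0.6500) ≈ 0.0765
After 'flag': P(spam) = 0.9·0.0765 / (0.9·0.0765 + 0.35·0.9235) ≈ 0.1756
After 'flag': P(spam) = 0.9·0.1756 / (0.9·0.1756 + 0.35·0.8244) ≈ 0.3539
After 'flag': P(spam) = 0.9·0.3539 / (0.9·0.3539 + 0.35·0.6461) ≈ 0.5848

0.585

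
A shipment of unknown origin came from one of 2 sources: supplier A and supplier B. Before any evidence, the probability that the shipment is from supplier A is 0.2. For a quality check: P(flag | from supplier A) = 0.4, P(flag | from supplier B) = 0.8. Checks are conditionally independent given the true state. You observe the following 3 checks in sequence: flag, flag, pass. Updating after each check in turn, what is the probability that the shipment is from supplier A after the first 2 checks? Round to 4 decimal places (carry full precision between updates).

0.0588

After 'flag': P(supplier A) = 0.4·0.2000 / (0.4·0.2000 + 0.8·0.8000) ≈ 0.1111
After 'flag': P(supplier A) = 0.4·0.1111 / (0.4·0.1111 + 0.8·0.8889) ≈ 0.0588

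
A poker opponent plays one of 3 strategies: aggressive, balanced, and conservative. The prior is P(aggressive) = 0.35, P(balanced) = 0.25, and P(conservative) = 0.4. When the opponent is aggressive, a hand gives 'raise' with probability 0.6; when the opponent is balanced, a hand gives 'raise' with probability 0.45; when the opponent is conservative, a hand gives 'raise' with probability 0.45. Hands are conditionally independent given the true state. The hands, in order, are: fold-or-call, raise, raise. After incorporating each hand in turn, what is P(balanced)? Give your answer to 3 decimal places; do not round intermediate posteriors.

0.227

Each posterior becomes the prior for the next update.
After 'fold-or-call': normaliser = 0.4·0.3500 + 0.55·0.2500 + 0.55·0.4000; P(aggressive) ≈ 0.2814, P(balanced) ≈ 0.2764, P(conservative) ≈ 0.4422
After 'raise': normaliser = 0.6·0.2814 + 0.45·0.2764 + 0.45·0.4422; P(aggressive) ≈ 0.3430, P(balanced) ≈ 0.2527, P(conservative) ≈ 0.4043
After 'raise': normaliser = 0.6·0.3430 + 0.45·0.2527 + 0.45·0.4043; P(aggressive) ≈ 0.4104, P(balanced) ≈ 0.2268, P(conservative) ≈ 0.3628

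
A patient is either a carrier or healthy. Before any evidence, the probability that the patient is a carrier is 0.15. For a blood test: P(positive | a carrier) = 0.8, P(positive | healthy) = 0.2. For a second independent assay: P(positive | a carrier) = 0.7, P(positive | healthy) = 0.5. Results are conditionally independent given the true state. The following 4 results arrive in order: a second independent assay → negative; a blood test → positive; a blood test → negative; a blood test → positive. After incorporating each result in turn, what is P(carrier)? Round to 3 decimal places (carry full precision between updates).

0.298

After a second independent assay='negative': P(carrier) = 0.3·0.1500 / (0.3·0.1500 + 0.5·0.8500) ≈ 0.0957
After a blood test='positive': P(carrier) = 0.8·0.0957 / (0.8·0.0957 + 0.2·0.9043) ≈ 0.2975
After a blood test='negative': P(carrier) = 0.2·0.2975 / (0.2·0.2975 + 0.8·0.7025) ≈ 0.0957
After a blood test='positive': P(carrier) = 0.8·0.0957 / (0.8·0.0957 + 0.2·0.9043) ≈ 0.2975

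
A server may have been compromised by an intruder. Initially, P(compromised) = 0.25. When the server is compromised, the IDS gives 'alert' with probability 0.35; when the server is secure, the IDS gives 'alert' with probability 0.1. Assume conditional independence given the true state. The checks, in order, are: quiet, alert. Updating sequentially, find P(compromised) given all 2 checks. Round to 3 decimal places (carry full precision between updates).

After 'quiet': P(compromised) = 0.65·0.2500 / (0.65·0.2500 + 0.9·0.7500) ≈ 0.1940
After 'alert': P(compromised) = 0.35·0.1940 / (0.35·0.1940 + 0.1·0.8060) ≈ 0.4573

0.457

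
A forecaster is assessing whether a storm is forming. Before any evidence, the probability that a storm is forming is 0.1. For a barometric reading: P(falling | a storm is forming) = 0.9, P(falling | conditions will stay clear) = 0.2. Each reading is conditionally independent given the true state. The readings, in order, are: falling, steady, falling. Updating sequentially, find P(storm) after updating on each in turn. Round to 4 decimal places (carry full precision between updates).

Each posterior becomes the prior for the next update.
After 'falling': P(storm) = 0.9·0.1000 / (0.9·0.1000 + 0.2·0.9000) ≈ 0.3333
After 'steady': P(storm) = 0.1·0.3333 / (0.1·0.3333 + 0.8·0.6667) ≈ 0.0588
After 'falling': P(storm) = 0.9·0.0588 / (0.9·0.0588 + 0.2·0.9412) ≈ 0.2195

0.2195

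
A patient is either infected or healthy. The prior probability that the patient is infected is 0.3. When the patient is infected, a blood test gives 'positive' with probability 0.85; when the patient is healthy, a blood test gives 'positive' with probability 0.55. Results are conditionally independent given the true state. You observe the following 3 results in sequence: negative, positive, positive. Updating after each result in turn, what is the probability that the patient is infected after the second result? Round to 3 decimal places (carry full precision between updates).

0.181

After 'negative': P(infected) = 0.15·0.3000 / (0.15·0.3000 + 0.45·0.7000) ≈ 0.1250
After 'positive': P(infected) = 0.85·0.1250 / (0.85·0.1250 + 0.55·0.8750) ≈ 0.1809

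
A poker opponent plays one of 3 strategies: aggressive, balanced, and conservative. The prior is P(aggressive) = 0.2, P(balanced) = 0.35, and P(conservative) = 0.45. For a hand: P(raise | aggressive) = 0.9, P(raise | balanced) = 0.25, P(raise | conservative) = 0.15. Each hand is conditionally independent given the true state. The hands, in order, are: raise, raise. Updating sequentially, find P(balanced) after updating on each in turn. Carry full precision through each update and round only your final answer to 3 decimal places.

After 'raise': normaliser = 0.9·0.2000 + 0.25·0.3500 + 0.15·0.4500; P(aggressive) ≈ 0.5373, P(balanced) ≈ 0.2612, P(conservative) ≈ 0.2015
After 'raise': normaliser = 0.9·0.5373 + 0.25·0.2612 + 0.15·0.2015; P(aggressive) ≈ 0.8351, P(balanced) ≈ 0.1128, P(conservative) ≈ 0.0522

0.113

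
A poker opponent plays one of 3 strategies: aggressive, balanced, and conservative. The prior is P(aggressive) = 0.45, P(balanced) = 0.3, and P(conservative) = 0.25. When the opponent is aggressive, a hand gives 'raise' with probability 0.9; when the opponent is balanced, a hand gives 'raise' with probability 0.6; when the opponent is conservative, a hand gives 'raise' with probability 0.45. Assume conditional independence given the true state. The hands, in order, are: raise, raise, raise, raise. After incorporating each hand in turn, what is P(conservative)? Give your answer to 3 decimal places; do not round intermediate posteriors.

Each posterior becomes the prior for the next update.
After 'raise': normaliser = 0.9·0.4500 + 0.6·0.3000 + 0.45·0.2500; P(aggressive) ≈ 0.5806, P(balanced) ≈ 0.2581, P(conservative) ≈ 0.1613
After 'raise': normaliser = 0.9·0.5806 + 0.6·0.2581 + 0.45·0.1613; P(aggressive) ≈ 0.6968, P(balanced) ≈ 0.2065, P(conservative) ≈ 0.0968
After 'raise': normaliser = 0.9·0.6968 + 0.6·0.2065 + 0.45·0.0968; P(aggressive) ≈ 0.7893, P(balanced) ≈ 0.1559, P(conservative) ≈ 0.0548
After 'raise': normaliser = 0.9·0.7893 + 0.6·0.1559 + 0.45·0.0548; P(aggressive) ≈ 0.8573, P(balanced) ≈ 0.1129, P(conservative) ≈ 0.0298

0.030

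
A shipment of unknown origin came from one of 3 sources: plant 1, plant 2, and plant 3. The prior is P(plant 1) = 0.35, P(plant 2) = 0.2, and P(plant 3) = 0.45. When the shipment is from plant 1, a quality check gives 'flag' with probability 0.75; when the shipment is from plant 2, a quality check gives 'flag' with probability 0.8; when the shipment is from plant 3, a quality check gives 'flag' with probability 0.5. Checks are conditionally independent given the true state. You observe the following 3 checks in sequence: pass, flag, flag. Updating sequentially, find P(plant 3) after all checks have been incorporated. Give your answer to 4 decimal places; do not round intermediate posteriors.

After 'pass': normaliser = 0.25·0.3500 + 0.2·0.2000 + 0.5·0.4500; P(plant 1) ≈ 0.2482, P(plant 2) ≈ 0.1135, P(plant 3) ≈ 0.6383
After 'flag': normaliser = 0.75·0.2482 + 0.8·0.1135 + 0.5·0.6383; P(plant 1) ≈ 0.3123, P(plant 2) ≈ 0.1523, P(plant 3) ≈ 0.5354
After 'flag': normaliser = 0.75·0.3123 + 0.8·0.1523 + 0.5·0.5354; P(plant 1) ≈ 0.3755, P(plant 2) ≈ 0.1953, P(plant 3) ≈ 0.4292

0.4292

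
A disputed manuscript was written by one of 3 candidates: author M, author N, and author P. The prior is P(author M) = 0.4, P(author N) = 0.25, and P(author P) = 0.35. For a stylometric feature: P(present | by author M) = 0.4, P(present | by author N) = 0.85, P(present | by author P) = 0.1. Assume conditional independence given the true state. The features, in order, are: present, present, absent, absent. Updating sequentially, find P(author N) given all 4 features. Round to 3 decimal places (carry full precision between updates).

0.136

After 'present': normaliser = 0.4·0.4000 + 0.85·0.2500 + 0.1·0.3500; P(author M) ≈ 0.3926, P(author N) ≈ 0.5215, P(author P) ≈ 0.0859
After 'present': normaliser = 0.4·0.3926 + 0.85·0.5215 + 0.1·0.0859; P(author M) ≈ 0.2579, P(author N) ≈ 0.7280, P(author P) ≈ 0.0141
After 'absent': normaliser = 0.6·0.2579 + 0.15·0.7280 + 0.9·0.0141; P(author M) ≈ 0.5594, P(author N) ≈ 0.3947, P(author P) ≈ 0.0459
After 'absent': normaliser = 0.6·0.5594 + 0.15·0.3947 + 0.9·0.0459; P(author M) ≈ 0.7696, P(author N) ≈ 0.1357, P(author P) ≈ 0.0947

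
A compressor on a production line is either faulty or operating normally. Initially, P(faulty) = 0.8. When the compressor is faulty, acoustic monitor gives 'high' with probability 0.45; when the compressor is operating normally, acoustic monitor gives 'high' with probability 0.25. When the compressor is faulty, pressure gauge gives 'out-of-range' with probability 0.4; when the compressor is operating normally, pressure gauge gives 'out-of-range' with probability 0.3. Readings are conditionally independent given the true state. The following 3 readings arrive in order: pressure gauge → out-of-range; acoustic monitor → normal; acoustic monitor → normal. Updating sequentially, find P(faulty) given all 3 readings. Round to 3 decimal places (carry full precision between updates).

0.741

After pressure gauge='out-of-range': P(faulty) = 0.4·0.8000 / (0.4·0.8000 + 0.3·0.2000) ≈ 0.8421
After acoustic monitor='normal': P(faulty) = 0.55·0.8421 / (0.55·0.8421 + 0.75·0.1579) ≈ 0.7964
After acoustic monitor='normal': P(faulty) = 0.55·0.7964 / (0.55·0.7964 + 0.75·0.2036) ≈ 0.7415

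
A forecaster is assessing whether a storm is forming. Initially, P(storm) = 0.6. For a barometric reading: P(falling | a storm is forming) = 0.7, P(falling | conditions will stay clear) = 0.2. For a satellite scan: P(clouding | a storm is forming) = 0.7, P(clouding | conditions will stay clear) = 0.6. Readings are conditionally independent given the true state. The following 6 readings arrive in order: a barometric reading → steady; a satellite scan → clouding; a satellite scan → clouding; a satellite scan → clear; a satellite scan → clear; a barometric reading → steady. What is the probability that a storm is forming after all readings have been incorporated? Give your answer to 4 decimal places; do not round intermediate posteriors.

0.1390

Each posterior becomes the prior for the next update.
After a barometric reading='steady': P(storm) = 0.3·0.6000 / (0.3·0.6000 + 0.8·0.4000) ≈ 0.3600
After a satellite scan='clouding': P(storm) = 0.7·0.3600 / (0.7·0.3600 + 0.6·0.6400) ≈ 0.3962
After a satellite scan='clouding': P(storm) = 0.7·0.3962 / (0.7·0.3962 + 0.6·0.6038) ≈ 0.4336
After a satellite scan='clear': P(storm) = 0.3·0.4336 / (0.3·0.4336 + 0.4·0.5664) ≈ 0.3648
After a satellite scan='clear': P(storm) = 0.3·0.3648 / (0.3·0.3648 + 0.4·0.6352) ≈ 0.3010
After a barometric reading='steady': P(storm) = 0.3·0.3010 / (0.3·0.3010 + 0.8·0.6990) ≈ 0.1390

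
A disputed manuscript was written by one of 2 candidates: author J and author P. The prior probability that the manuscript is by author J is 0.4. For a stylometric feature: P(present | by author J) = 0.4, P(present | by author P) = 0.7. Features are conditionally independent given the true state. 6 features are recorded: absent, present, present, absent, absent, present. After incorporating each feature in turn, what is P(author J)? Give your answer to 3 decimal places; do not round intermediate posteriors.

After 'absent': P(author J) = 0.6·0.4000 / (0.6·0.4000 + 0.3·0.6000) ≈ 0.5714
After 'present': P(author J) = 0.4·0.5714 / (0.4·0.5714 + 0.7·0.4286) ≈ 0.4324
After 'present': P(author J) = 0.4·0.4324 / (0.4·0.4324 + 0.7·0.5676) ≈ 0.3033
After 'absent': P(author J) = 0.6·0.3033 / (0.6·0.3033 + 0.3·0.6967) ≈ 0.4655
After 'absent': P(author J) = 0.6·0.4655 / (0.6·0.4655 + 0.3·0.5345) ≈ 0.6352
After 'present': P(author J) = 0.4·0.6352 / (0.4·0.6352 + 0.7·0.3648) ≈ 0.4988

0.499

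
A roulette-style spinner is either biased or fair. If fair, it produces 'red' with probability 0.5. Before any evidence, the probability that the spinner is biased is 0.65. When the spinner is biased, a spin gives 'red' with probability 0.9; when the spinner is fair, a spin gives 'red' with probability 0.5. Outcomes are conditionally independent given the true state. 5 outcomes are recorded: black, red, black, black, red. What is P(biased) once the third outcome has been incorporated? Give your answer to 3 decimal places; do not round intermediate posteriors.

0.118

After 'black': P(biased) = 0.1·0.6500 / (0.1·0.6500 + 0.5·0.3500) ≈ 0.2708
After 'red': P(biased) = 0.9·0.2708 / (0.9·0.2708 + 0.5·0.7292) ≈ 0.4007
After 'black': P(biased) = 0.1·0.4007 / (0.1·0.4007 + 0.5·0.5993) ≈ 0.1179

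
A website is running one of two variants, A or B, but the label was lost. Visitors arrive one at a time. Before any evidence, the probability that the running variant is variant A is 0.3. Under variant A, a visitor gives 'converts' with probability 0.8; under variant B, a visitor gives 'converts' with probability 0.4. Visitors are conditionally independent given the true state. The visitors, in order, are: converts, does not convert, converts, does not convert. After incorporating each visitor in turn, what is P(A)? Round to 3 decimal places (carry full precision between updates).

After 'converts': P(A) = 0.8·0.3000 / (0.8·0.3000 + 0.4·0.7000) ≈ 0.4615
After 'does not convert': P(A) = 0.2·0.4615 / (0.2·0.4615 + 0.6·0.5385) ≈ 0.2222
After 'converts': P(A) = 0.8·0.2222 / (0.8·0.2222 + 0.4·0.7778) ≈ 0.3636
After 'does not convert': P(A) = 0.2·0.3636 / (0.2·0.3636 + 0.6·0.6364) ≈ 0.1600

0.160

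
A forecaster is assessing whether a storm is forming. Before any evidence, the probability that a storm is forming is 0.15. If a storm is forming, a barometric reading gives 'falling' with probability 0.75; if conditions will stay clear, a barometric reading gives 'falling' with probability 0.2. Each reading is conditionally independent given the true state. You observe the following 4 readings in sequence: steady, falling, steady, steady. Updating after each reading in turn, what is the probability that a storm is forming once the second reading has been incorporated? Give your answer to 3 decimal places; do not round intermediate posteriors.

0.171

Each posterior becomes the prior for the next update.
After 'steady': P(storm) = 0.25·0.1500 / (0.25·0.1500 + 0.8·0.8500) ≈ 0.0523
After 'falling': P(storm) = 0.75·0.0523 / (0.75·0.0523 + 0.2·0.9477) ≈ 0.1714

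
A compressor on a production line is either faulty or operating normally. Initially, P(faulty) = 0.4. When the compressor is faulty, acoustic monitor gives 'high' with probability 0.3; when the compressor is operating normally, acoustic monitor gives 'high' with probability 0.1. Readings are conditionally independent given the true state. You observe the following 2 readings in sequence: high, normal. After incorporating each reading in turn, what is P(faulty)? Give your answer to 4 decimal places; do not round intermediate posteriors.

After 'high': P(faulty) = 0.3·0.4000 / (0.3·0.4000 + 0.1·0.6000) ≈ 0.6667
After 'normal': P(faulty) = 0.7·0.6667 / (0.7·0.6667 + 0.9·0.3333) ≈ 0.6087

0.6087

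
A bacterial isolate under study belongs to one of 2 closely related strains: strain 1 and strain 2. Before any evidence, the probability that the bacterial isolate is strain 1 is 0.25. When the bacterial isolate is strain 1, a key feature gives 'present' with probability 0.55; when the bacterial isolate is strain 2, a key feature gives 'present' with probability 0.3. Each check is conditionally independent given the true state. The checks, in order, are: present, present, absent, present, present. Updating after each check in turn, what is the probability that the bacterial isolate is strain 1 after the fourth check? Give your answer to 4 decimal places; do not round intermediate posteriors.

After 'present': P(strain 1) = 0.55·0.2500 / (0.55·0.2500 + 0.3·0.7500) ≈ 0.3793
After 'present': P(strain 1) = 0.55·0.3793 / (0.55·0.3793 + 0.3·0.6207) ≈ 0.5284
After 'absent': P(strain 1) = 0.45·0.5284 / (0.45·0.5284 + 0.7·0.4716) ≈ 0.4187
After 'present': P(strain 1) = 0.55·0.4187 / (0.55·0.4187 + 0.3·0.5813) ≈ 0.5690

0.5690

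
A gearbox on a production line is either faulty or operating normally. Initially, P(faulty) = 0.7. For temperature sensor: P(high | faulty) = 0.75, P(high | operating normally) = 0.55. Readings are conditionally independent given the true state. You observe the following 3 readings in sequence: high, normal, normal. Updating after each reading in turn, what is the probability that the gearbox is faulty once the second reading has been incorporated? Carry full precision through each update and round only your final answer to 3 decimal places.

0.639

After 'high': P(faulty) = 0.75·0.7000 / (0.75·0.7000 + 0.55·0.3000) ≈ 0.7609
After 'normal': P(faulty) = 0.25·0.7609 / (0.25·0.7609 + 0.45·0.2391) ≈ 0.6387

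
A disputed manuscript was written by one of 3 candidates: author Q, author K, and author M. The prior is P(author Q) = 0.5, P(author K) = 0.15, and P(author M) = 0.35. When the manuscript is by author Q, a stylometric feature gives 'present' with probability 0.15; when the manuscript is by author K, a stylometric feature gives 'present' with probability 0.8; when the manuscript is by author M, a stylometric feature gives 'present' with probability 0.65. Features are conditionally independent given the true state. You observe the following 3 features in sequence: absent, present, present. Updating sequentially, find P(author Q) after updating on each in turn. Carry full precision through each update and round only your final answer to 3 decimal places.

0.119

After 'absent': normaliser = 0.85·0.5000 + 0.2·0.1500 + 0.35·0.3500; P(author Q) ≈ 0.7359, P(author K) ≈ 0.0519, P(author M) ≈ 0.2121
After 'present': normaliser = 0.15·0.7359 + 0.8·0.0519 + 0.65·0.2121; P(author Q) ≈ 0.3809, P(author K) ≈ 0.1434, P(author M) ≈ 0.4757
After 'present': normaliser = 0.15·0.3809 + 0.8·0.1434 + 0.65·0.4757; P(author Q) ≈ 0.1188, P(author K) ≈ 0.2385, P(author M) ≈ 0.6428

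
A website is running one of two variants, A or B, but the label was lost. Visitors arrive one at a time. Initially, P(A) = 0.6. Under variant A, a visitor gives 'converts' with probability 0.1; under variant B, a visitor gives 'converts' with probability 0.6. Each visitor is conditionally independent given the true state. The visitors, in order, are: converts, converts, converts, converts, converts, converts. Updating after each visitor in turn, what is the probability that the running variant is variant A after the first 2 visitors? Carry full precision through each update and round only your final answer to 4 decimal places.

0.0400

After 'converts': P(A) = 0.1·0.6000 / (0.1·0.6000 + 0.6·0.4000) ≈ 0.2000
After 'converts': P(A) = 0.1·0.2000 / (0.1·0.2000 + 0.6·0.8000) ≈ 0.0400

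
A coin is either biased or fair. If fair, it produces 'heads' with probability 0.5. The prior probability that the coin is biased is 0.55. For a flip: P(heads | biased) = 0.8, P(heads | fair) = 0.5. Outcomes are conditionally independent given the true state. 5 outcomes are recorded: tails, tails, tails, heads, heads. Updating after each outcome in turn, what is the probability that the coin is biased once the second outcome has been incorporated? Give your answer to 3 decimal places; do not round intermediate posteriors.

0.164

After 'tails': P(biased) = 0.2·0.5500 / (0.2·0.5500 + 0.5·0.4500) ≈ 0.3284
After 'tails': P(biased) = 0.2·0.3284 / (0.2·0.3284 + 0.5·0.6716) ≈ 0.1636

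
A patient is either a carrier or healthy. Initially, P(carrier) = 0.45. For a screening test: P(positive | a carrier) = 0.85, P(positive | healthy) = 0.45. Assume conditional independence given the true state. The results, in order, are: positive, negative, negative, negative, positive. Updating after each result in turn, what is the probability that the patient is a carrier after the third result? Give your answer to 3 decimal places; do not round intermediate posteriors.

After 'positive': P(carrier) = 0.85·0.4500 / (0.85·0.4500 + 0.45·0.5500) ≈ 0.6071
After 'negative': P(carrier) = 0.15·0.6071 / (0.15·0.6071 + 0.55·0.3929) ≈ 0.2965
After 'negative': P(carrier) = 0.15·0.2965 / (0.15·0.2965 + 0.55·0.7035) ≈ 0.1031

0.103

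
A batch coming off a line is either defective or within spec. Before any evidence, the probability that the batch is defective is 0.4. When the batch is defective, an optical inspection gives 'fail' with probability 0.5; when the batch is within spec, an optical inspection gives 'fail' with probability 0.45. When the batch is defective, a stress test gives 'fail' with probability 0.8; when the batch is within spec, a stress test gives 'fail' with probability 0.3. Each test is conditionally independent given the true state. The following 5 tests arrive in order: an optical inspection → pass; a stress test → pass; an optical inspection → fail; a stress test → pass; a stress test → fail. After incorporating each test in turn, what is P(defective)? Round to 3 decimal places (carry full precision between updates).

0.128

Each posterior becomes the prior for the next update.
After an optical inspection='pass': P(defective) = 0.5·0.4000 / (0.5·0.4000 + 0.55·0.6000) ≈ 0.3774
After a stress test='pass': P(defective) = 0.2·0.3774 / (0.2·0.3774 + 0.7·0.6226) ≈ 0.1476
After an optical inspection='fail': P(defective) = 0.5·0.1476 / (0.5·0.1476 + 0.45·0.8524) ≈ 0.1614
After a stress test='pass': P(defective) = 0.2·0.1614 / (0.2·0.1614 + 0.7·0.8386) ≈ 0.0521
After a stress test='fail': P(defective) = 0.8·0.0521 / (0.8·0.0521 + 0.3·0.9479) ≈ 0.1278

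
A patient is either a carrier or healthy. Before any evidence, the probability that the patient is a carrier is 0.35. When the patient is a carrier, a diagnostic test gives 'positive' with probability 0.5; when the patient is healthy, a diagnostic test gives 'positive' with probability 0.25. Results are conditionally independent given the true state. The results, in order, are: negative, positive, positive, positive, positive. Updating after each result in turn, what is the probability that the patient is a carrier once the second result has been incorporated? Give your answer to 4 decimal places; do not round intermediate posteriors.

0.4179

After 'negative': P(carrier) = 0.5·0.3500 / (0.5·0.3500 + 0.75·0.6500) ≈ 0.2642
After 'positive': P(carrier) = 0.5·0.2642 / (0.5·0.2642 + 0.25·0.7358) ≈ 0.4179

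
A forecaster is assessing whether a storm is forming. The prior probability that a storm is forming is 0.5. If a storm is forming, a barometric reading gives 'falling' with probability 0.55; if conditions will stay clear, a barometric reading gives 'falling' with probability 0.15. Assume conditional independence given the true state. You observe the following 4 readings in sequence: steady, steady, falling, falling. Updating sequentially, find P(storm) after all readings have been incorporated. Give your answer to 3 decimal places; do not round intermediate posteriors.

Apply Bayes' rule sequentially, carrying P(storm) forward.
After 'steady': P(storm) = 0.45·0.5000 / (0.45·0.5000 + 0.85·0.5000) ≈ 0.3462
After 'steady': P(storm) = 0.45·0.3462 / (0.45·0.3462 + 0.85·0.6538) ≈ 0.2189
After 'falling': P(storm) = 0.55·0.2189 / (0.55·0.2189 + 0.15·0.7811) ≈ 0.5068
After 'falling': P(storm) = 0.55·0.5068 / (0.55·0.5068 + 0.15·0.4932) ≈ 0.7903

0.790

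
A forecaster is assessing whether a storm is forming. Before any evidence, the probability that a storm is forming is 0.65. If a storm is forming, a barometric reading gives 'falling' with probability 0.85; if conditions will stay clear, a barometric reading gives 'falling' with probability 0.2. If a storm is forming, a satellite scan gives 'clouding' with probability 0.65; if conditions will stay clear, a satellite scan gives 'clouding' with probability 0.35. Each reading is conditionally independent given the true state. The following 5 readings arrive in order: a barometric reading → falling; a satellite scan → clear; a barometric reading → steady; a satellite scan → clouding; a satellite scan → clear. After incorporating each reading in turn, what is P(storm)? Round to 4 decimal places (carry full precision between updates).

After a barometric reading='falling': P(storm) = 0.85·0.6500 / (0.85·0.6500 + 0.2·0.3500) ≈ 0.8876
After a satellite scan='clear': P(storm) = 0.35·0.8876 / (0.35·0.8876 + 0.65·0.1124) ≈ 0.8095
After a barometric reading='steady': P(storm) = 0.15·0.8095 / (0.15·0.8095 + 0.8·0.1905) ≈ 0.4435
After a satellite scan='clouding': P(storm) = 0.65·0.4435 / (0.65·0.4435 + 0.35·0.5565) ≈ 0.5968
After a satellite scan='clear': P(storm) = 0.35·0.5968 / (0.35·0.5968 + 0.65·0.4032) ≈ 0.4435

0.4435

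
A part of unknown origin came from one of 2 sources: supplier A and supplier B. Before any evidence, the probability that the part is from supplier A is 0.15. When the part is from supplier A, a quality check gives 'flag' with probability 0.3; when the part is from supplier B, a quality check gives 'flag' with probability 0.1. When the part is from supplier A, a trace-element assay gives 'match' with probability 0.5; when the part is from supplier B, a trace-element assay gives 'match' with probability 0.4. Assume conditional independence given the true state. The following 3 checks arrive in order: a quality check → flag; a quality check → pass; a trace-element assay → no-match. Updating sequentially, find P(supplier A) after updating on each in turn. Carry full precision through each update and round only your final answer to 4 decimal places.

After a quality check='flag': P(supplier A) = 0.3·0.1500 / (0.3·0.1500 + 0.1·0.8500) ≈ 0.3462
After a quality check='pass': P(supplier A) = 0.7·0.3462 / (0.7·0.3462 + 0.9·0.6538) ≈ 0.2917
After a trace-element assay='no-match': P(supplier A) = 0.5·0.2917 / (0.5·0.2917 + 0.6·0.7083) ≈ 0.2555

0.2555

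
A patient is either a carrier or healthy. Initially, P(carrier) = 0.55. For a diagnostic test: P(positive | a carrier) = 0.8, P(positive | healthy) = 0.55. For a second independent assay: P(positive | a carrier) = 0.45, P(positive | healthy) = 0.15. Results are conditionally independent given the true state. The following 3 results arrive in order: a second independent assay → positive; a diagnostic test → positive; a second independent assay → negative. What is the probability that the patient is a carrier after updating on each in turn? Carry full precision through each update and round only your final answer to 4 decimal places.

Apply Bayes' rule sequentially, carrying P(carrier) forward.
After a second independent assay='positive': P(carrier) = 0.45·0.5500 / (0.45·0.5500 + 0.15·0.4500) ≈ 0.7857
After a diagnostic test='positive': P(carrier) = 0.8·0.7857 / (0.8·0.7857 + 0.55·0.2143) ≈ 0.8421
After a second independent assay='negative': P(carrier) = 0.55·0.8421 / (0.55·0.8421 + 0.85·0.1579) ≈ 0.7753

0.7753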